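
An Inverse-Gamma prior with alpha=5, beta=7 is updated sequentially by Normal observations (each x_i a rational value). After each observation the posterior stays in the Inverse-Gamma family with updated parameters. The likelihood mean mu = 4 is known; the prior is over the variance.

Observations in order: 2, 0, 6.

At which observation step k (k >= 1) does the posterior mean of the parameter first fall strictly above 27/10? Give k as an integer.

obs 1: x=2 → posterior Inverse-Gamma(11/2, 9)
obs 2: x=0 → posterior Inverse-Gamma(6, 17)
obs 3: x=6 → posterior Inverse-Gamma(13/2, 19)

k = 2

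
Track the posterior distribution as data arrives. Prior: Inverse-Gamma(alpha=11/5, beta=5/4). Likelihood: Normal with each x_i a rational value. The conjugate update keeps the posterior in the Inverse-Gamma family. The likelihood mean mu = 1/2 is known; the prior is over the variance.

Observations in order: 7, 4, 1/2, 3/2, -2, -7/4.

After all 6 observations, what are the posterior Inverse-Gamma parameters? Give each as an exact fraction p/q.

obs 1: x=7 → posterior Inverse-Gamma(27/10, 179/8)
obs 2: x=4 → posterior Inverse-Gamma(16/5, 57/2)
obs 3: x=1/2 → posterior Inverse-Gamma(37/10, 57/2)
obs 4: x=3/2 → posterior Inverse-Gamma(21/5, 29)
obs 5: x=-2 → posterior Inverse-Gamma(47/10, 257/8)
obs 6: x=-7/4 → posterior Inverse-Gamma(26/5, 1109/32)

alpha=26/5, beta=1109/32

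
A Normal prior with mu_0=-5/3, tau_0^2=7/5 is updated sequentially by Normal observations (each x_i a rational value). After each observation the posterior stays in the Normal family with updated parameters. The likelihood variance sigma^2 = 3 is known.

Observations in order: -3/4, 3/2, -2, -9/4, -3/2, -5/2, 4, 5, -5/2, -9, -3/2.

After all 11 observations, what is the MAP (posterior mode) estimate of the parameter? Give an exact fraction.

obs 1: x=-3/4 → posterior Normal(-11/8, 21/22)
obs 2: x=3/2 → posterior Normal(-79/116, 21/29)
obs 3: x=-2 → posterior Normal(-15/16, 7/12)
obs 4: x=-9/4 → posterior Normal(-99/86, 21/43)
obs 5: x=-3/2 → posterior Normal(-6/5, 21/50)
obs 6: x=-5/2 → posterior Normal(-155/114, 7/19)
obs 7: x=4 → posterior Normal(-99/128, 21/64)
obs 8: x=5 → posterior Normal(-29/142, 21/71)
obs 9: x=-5/2 → posterior Normal(-16/39, 7/26)
obs 10: x=-9 → posterior Normal(-19/17, 21/85)
obs 11: x=-3/2 → posterior Normal(-211/184, 21/92)

-211/184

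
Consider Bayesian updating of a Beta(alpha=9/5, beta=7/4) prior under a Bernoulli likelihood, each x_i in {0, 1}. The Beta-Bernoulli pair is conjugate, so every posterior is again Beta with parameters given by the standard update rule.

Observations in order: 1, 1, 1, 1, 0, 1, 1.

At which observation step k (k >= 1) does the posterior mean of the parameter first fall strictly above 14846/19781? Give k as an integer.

obs 1: x=1 → posterior Beta(14/5, 7/4)
obs 2: x=1 → posterior Beta(19/5, 7/4)
obs 3: x=1 → posterior Beta(24/5, 7/4)
obs 4: x=1 → posterior Beta(29/5, 7/4)
obs 5: x=0 → posterior Beta(29/5, 11/4)
obs 6: x=1 → posterior Beta(34/5, 11/4)
obs 7: x=1 → posterior Beta(39/5, 11/4)

k = 4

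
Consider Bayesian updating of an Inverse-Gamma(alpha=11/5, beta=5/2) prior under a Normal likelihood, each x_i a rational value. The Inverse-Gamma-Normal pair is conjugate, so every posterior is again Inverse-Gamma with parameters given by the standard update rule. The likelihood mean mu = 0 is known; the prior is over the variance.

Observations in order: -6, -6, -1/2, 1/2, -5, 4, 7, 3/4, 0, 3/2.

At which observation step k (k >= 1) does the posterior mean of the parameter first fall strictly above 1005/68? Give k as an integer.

k = 2

obs 1: x=-6 → posterior Inverse-Gamma(27/10, 41/2)
obs 2: x=-6 → posterior Inverse-Gamma(16/5, 77/2)
obs 3: x=-1/2 → posterior Inverse-Gamma(37/10, 309/8)
obs 4: x=1/2 → posterior Inverse-Gamma(21/5, 155/4)
obs 5: x=-5 → posterior Inverse-Gamma(47/10, 205/4)
obs 6: x=4 → posterior Inverse-Gamma(26/5, 237/4)
obs 7: x=7 → posterior Inverse-Gamma(57/10, 335/4)
obs 8: x=3/4 → posterior Inverse-Gamma(31/5, 2689/32)
obs 9: x=0 → posterior Inverse-Gamma(67/10, 2689/32)
obs 10: x=3/2 → posterior Inverse-Gamma(36/5, 2725/32)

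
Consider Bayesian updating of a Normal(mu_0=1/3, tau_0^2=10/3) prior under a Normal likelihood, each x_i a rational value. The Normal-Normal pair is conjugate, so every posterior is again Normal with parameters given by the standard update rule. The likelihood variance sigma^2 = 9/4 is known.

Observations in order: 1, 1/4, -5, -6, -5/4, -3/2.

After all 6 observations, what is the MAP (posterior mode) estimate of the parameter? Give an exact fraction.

obs 1: x=1 → posterior Normal(49/67, 90/67)
obs 2: x=1/4 → posterior Normal(59/107, 90/107)
obs 3: x=-5 → posterior Normal(-47/49, 30/49)
obs 4: x=-6 → posterior Normal(-381/187, 90/187)
obs 5: x=-5/4 → posterior Normal(-431/227, 90/227)
obs 6: x=-3/2 → posterior Normal(-491/267, 30/89)

-491/267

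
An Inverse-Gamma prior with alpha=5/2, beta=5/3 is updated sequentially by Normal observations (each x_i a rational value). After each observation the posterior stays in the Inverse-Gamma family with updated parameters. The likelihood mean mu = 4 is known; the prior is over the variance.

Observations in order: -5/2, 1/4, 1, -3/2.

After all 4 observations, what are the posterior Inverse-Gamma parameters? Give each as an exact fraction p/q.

obs 1: x=-5/2 → posterior Inverse-Gamma(3, 547/24)
obs 2: x=1/4 → posterior Inverse-Gamma(7/2, 2863/96)
obs 3: x=1 → posterior Inverse-Gamma(4, 3295/96)
obs 4: x=-3/2 → posterior Inverse-Gamma(9/2, 4747/96)

alpha=9/2, beta=4747/96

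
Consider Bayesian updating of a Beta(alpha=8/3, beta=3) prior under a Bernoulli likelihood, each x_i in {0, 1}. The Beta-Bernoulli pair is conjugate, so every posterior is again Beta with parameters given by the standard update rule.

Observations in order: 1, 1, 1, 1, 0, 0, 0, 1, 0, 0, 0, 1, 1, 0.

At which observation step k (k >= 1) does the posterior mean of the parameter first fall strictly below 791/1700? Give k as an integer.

k = 11

obs 1: x=1 → posterior Beta(11/3, 3)
obs 2: x=1 → posterior Beta(14/3, 3)
obs 3: x=1 → posterior Beta(17/3, 3)
obs 4: x=1 → posterior Beta(20/3, 3)
obs 5: x=0 → posterior Beta(20/3, 4)
obs 6: x=0 → posterior Beta(20/3, 5)
obs 7: x=0 → posterior Beta(20/3, 6)
obs 8: x=1 → posterior Beta(23/3, 6)
obs 9: x=0 → posterior Beta(23/3, 7)
obs 10: x=0 → posterior Beta(23/3, 8)
obs 11: x=0 → posterior Beta(23/3, 9)
obs 12: x=1 → posterior Beta(26/3, 9)
obs 13: x=1 → posterior Beta(29/3, 9)
obs 14: x=0 → posterior Beta(29/3, 10)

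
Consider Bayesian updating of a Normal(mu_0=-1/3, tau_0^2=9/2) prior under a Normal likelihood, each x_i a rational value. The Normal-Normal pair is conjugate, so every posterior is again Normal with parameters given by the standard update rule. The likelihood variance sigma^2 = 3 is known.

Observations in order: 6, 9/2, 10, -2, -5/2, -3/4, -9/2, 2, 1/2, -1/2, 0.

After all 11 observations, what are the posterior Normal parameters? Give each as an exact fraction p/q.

mu_0=451/420, tau_0^2=9/35

obs 1: x=6 → posterior Normal(52/15, 9/5)
obs 2: x=9/2 → posterior Normal(185/48, 9/8)
obs 3: x=10 → posterior Normal(365/66, 9/11)
obs 4: x=-2 → posterior Normal(47/12, 9/14)
obs 5: x=-5/2 → posterior Normal(142/51, 9/17)
obs 6: x=-3/4 → posterior Normal(541/240, 9/20)
obs 7: x=-9/2 → posterior Normal(379/276, 9/23)
obs 8: x=2 → posterior Normal(451/312, 9/26)
obs 9: x=1/2 → posterior Normal(469/348, 9/29)
obs 10: x=-1/2 → posterior Normal(451/384, 9/32)
obs 11: x=0 → posterior Normal(451/420, 9/35)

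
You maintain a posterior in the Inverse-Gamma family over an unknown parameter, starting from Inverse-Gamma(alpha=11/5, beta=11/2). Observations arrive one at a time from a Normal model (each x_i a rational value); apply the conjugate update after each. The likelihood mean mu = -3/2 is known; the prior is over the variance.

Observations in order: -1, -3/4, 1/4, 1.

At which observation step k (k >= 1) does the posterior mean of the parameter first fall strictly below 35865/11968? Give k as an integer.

obs 1: x=-1 → posterior Inverse-Gamma(27/10, 45/8)
obs 2: x=-3/4 → posterior Inverse-Gamma(16/5, 189/32)
obs 3: x=1/4 → posterior Inverse-Gamma(37/10, 119/16)
obs 4: x=1 → posterior Inverse-Gamma(21/5, 169/16)

k = 2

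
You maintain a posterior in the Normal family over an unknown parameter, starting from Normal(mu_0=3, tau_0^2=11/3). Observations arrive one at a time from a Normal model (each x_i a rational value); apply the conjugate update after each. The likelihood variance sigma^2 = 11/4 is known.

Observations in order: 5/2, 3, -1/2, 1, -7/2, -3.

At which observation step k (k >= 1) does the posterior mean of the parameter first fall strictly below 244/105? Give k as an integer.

obs 1: x=5/2 → posterior Normal(19/7, 11/7)
obs 2: x=3 → posterior Normal(31/11, 1)
obs 3: x=-1/2 → posterior Normal(29/15, 11/15)
obs 4: x=1 → posterior Normal(33/19, 11/19)
obs 5: x=-7/2 → posterior Normal(19/23, 11/23)
obs 6: x=-3 → posterior Normal(7/27, 11/27)

k = 3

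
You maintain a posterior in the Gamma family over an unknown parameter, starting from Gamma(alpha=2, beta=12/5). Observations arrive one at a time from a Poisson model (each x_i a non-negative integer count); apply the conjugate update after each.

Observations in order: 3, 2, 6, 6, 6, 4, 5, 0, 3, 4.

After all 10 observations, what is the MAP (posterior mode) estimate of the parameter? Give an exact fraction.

100/31

obs 1: x=3 → posterior Gamma(5, 17/5)
obs 2: x=2 → posterior Gamma(7, 22/5)
obs 3: x=6 → posterior Gamma(13, 27/5)
obs 4: x=6 → posterior Gamma(19, 32/5)
obs 5: x=6 → posterior Gamma(25, 37/5)
obs 6: x=4 → posterior Gamma(29, 42/5)
obs 7: x=5 → posterior Gamma(34, 47/5)
obs 8: x=0 → posterior Gamma(34, 52/5)
obs 9: x=3 → posterior Gamma(37, 57/5)
obs 10: x=4 → posterior Gamma(41, 62/5)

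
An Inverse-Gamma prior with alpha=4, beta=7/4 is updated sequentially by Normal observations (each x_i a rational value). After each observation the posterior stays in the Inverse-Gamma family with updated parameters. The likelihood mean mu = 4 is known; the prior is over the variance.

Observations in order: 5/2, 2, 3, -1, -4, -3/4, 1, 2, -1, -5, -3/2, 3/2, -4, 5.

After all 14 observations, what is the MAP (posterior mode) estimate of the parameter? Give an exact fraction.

5485/384

obs 1: x=5/2 → posterior Inverse-Gamma(9/2, 23/8)
obs 2: x=2 → posterior Inverse-Gamma(5, 39/8)
obs 3: x=3 → posterior Inverse-Gamma(11/2, 43/8)
obs 4: x=-1 → posterior Inverse-Gamma(6, 143/8)
obs 5: x=-4 → posterior Inverse-Gamma(13/2, 399/8)
obs 6: x=-3/4 → posterior Inverse-Gamma(7, 1957/32)
obs 7: x=1 → posterior Inverse-Gamma(15/2, 2101/32)
obs 8: x=2 → posterior Inverse-Gamma(8, 2165/32)
obs 9: x=-1 → posterior Inverse-Gamma(17/2, 2565/32)
obs 10: x=-5 → posterior Inverse-Gamma(9, 3861/32)
obs 11: x=-3/2 → posterior Inverse-Gamma(19/2, 4345/32)
obs 12: x=3/2 → posterior Inverse-Gamma(10, 4445/32)
obs 13: x=-4 → posterior Inverse-Gamma(21/2, 5469/32)
obs 14: x=5 → posterior Inverse-Gamma(11, 5485/32)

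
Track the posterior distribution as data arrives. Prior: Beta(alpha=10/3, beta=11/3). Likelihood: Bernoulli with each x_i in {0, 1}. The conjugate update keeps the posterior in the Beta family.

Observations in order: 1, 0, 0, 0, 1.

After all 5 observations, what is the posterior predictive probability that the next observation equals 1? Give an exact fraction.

4/9

obs 1: x=1 → posterior Beta(13/3, 11/3)
obs 2: x=0 → posterior Beta(13/3, 14/3)
obs 3: x=0 → posterior Beta(13/3, 17/3)
obs 4: x=0 → posterior Beta(13/3, 20/3)
obs 5: x=1 → posterior Beta(16/3, 20/3)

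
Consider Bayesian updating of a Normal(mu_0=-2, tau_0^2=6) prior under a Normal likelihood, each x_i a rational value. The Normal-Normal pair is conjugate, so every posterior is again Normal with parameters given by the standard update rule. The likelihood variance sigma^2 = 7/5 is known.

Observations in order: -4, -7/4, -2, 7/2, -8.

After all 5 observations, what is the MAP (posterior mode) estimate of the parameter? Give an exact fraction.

obs 1: x=-4 → posterior Normal(-134/37, 42/37)
obs 2: x=-7/4 → posterior Normal(-373/134, 42/67)
obs 3: x=-2 → posterior Normal(-493/194, 42/97)
obs 4: x=7/2 → posterior Normal(-283/254, 42/127)
obs 5: x=-8 → posterior Normal(-763/314, 42/157)

-763/314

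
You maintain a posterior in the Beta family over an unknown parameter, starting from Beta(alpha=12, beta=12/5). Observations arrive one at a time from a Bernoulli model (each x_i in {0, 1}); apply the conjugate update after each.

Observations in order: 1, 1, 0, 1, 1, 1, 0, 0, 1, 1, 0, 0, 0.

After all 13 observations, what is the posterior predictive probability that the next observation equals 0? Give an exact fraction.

obs 1: x=1 → posterior Beta(13, 12/5)
obs 2: x=1 → posterior Beta(14, 12/5)
obs 3: x=0 → posterior Beta(14, 17/5)
obs 4: x=1 → posterior Beta(15, 17/5)
obs 5: x=1 → posterior Beta(16, 17/5)
obs 6: x=1 → posterior Beta(17, 17/5)
obs 7: x=0 → posterior Beta(17, 22/5)
obs 8: x=0 → posterior Beta(17, 27/5)
obs 9: x=1 → posterior Beta(18, 27/5)
obs 10: x=1 → posterior Beta(19, 27/5)
obs 11: x=0 → posterior Beta(19, 32/5)
obs 12: x=0 → posterior Beta(19, 37/5)
obs 13: x=0 → posterior Beta(19, 42/5)

42/137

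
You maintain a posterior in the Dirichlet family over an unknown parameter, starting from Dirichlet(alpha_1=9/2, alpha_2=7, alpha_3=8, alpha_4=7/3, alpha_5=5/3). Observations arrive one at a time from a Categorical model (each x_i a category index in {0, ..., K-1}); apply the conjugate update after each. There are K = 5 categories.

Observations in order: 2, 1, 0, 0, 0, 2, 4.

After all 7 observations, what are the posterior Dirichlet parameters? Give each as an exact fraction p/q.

obs 1: x=2 → posterior Dirichlet(9/2, 7, 9, 7/3, 5/3)
obs 2: x=1 → posterior Dirichlet(9/2, 8, 9, 7/3, 5/3)
obs 3: x=0 → posterior Dirichlet(11/2, 8, 9, 7/3, 5/3)
obs 4: x=0 → posterior Dirichlet(13/2, 8, 9, 7/3, 5/3)
obs 5: x=0 → posterior Dirichlet(15/2, 8, 9, 7/3, 5/3)
obs 6: x=2 → posterior Dirichlet(15/2, 8, 10, 7/3, 5/3)
obs 7: x=4 → posterior Dirichlet(15/2, 8, 10, 7/3, 8/3)

alpha_1=15/2, alpha_2=8, alpha_3=10, alpha_4=7/3, alpha_5=8/3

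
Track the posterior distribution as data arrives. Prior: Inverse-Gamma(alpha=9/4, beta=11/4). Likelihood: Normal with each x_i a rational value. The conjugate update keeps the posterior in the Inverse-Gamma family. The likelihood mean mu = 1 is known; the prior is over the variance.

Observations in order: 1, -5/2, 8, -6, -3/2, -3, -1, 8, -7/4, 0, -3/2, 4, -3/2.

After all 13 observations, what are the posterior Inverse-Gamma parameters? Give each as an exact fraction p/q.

alpha=35/4, beta=3537/32

obs 1: x=1 → posterior Inverse-Gamma(11/4, 11/4)
obs 2: x=-5/2 → posterior Inverse-Gamma(13/4, 71/8)
obs 3: x=8 → posterior Inverse-Gamma(15/4, 267/8)
obs 4: x=-6 → posterior Inverse-Gamma(17/4, 463/8)
obs 5: x=-3/2 → posterior Inverse-Gamma(19/4, 61)
obs 6: x=-3 → posterior Inverse-Gamma(21/4, 69)
obs 7: x=-1 → posterior Inverse-Gamma(23/4, 71)
obs 8: x=8 → posterior Inverse-Gamma(25/4, 191/2)
obs 9: x=-7/4 → posterior Inverse-Gamma(27/4, 3177/32)
obs 10: x=0 → posterior Inverse-Gamma(29/4, 3193/32)
obs 11: x=-3/2 → posterior Inverse-Gamma(31/4, 3293/32)
obs 12: x=4 → posterior Inverse-Gamma(33/4, 3437/32)
obs 13: x=-3/2 → posterior Inverse-Gamma(35/4, 3537/32)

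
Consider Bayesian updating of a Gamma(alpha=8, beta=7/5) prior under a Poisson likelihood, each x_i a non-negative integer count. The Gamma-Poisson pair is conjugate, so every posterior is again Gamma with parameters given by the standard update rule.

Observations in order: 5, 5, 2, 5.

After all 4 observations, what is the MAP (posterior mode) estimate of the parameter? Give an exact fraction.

40/9

obs 1: x=5 → posterior Gamma(13, 12/5)
obs 2: x=5 → posterior Gamma(18, 17/5)
obs 3: x=2 → posterior Gamma(20, 22/5)
obs 4: x=5 → posterior Gamma(25, 27/5)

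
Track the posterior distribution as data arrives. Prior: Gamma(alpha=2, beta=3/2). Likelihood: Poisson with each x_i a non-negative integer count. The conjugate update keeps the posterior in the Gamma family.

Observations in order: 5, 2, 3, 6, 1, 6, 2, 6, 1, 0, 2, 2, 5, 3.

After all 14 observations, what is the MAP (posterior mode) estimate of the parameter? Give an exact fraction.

90/31

obs 1: x=5 → posterior Gamma(7, 5/2)
obs 2: x=2 → posterior Gamma(9, 7/2)
obs 3: x=3 → posterior Gamma(12, 9/2)
obs 4: x=6 → posterior Gamma(18, 11/2)
obs 5: x=1 → posterior Gamma(19, 13/2)
obs 6: x=6 → posterior Gamma(25, 15/2)
obs 7: x=2 → posterior Gamma(27, 17/2)
obs 8: x=6 → posterior Gamma(33, 19/2)
obs 9: x=1 → posterior Gamma(34, 21/2)
obs 10: x=0 → posterior Gamma(34, 23/2)
obs 11: x=2 → posterior Gamma(36, 25/2)
obs 12: x=2 → posterior Gamma(38, 27/2)
obs 13: x=5 → posterior Gamma(43, 29/2)
obs 14: x=3 → posterior Gamma(46, 31/2)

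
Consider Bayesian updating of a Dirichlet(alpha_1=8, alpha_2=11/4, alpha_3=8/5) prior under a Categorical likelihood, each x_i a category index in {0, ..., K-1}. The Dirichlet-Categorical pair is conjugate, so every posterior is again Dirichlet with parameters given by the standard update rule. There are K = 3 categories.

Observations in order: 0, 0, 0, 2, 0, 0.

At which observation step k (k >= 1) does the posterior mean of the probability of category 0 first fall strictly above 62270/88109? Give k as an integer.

k = 3

obs 1: x=0 → posterior Dirichlet(9, 11/4, 8/5)
obs 2: x=0 → posterior Dirichlet(10, 11/4, 8/5)
obs 3: x=0 → posterior Dirichlet(11, 11/4, 8/5)
obs 4: x=2 → posterior Dirichlet(11, 11/4, 13/5)
obs 5: x=0 → posterior Dirichlet(12, 11/4, 13/5)
obs 6: x=0 → posterior Dirichlet(13, 11/4, 13/5)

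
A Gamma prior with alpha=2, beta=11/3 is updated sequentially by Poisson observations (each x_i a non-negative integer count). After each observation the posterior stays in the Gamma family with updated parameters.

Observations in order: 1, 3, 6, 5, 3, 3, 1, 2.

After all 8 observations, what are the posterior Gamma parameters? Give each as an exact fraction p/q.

obs 1: x=1 → posterior Gamma(3, 14/3)
obs 2: x=3 → posterior Gamma(6, 17/3)
obs 3: x=6 → posterior Gamma(12, 20/3)
obs 4: x=5 → posterior Gamma(17, 23/3)
obs 5: x=3 → posterior Gamma(20, 26/3)
obs 6: x=3 → posterior Gamma(23, 29/3)
obs 7: x=1 → posterior Gamma(24, 32/3)
obs 8: x=2 → posterior Gamma(26, 35/3)

alpha=26, beta=35/3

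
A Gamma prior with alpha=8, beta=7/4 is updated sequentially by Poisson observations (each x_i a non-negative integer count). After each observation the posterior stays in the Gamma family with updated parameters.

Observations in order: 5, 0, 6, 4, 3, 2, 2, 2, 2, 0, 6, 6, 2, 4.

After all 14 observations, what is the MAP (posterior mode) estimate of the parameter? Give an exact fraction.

68/21

obs 1: x=5 → posterior Gamma(13, 11/4)
obs 2: x=0 → posterior Gamma(13, 15/4)
obs 3: x=6 → posterior Gamma(19, 19/4)
obs 4: x=4 → posterior Gamma(23, 23/4)
obs 5: x=3 → posterior Gamma(26, 27/4)
obs 6: x=2 → posterior Gamma(28, 31/4)
obs 7: x=2 → posterior Gamma(30, 35/4)
obs 8: x=2 → posterior Gamma(32, 39/4)
obs 9: x=2 → posterior Gamma(34, 43/4)
obs 10: x=0 → posterior Gamma(34, 47/4)
obs 11: x=6 → posterior Gamma(40, 51/4)
obs 12: x=6 → posterior Gamma(46, 55/4)
obs 13: x=2 → posterior Gamma(48, 59/4)
obs 14: x=4 → posterior Gamma(52, 63/4)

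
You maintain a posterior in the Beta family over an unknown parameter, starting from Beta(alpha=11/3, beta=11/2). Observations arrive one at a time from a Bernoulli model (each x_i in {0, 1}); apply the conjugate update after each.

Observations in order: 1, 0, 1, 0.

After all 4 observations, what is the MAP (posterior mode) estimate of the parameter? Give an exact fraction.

28/67

obs 1: x=1 → posterior Beta(14/3, 11/2)
obs 2: x=0 → posterior Beta(14/3, 13/2)
obs 3: x=1 → posterior Beta(17/3, 13/2)
obs 4: x=0 → posterior Beta(17/3, 15/2)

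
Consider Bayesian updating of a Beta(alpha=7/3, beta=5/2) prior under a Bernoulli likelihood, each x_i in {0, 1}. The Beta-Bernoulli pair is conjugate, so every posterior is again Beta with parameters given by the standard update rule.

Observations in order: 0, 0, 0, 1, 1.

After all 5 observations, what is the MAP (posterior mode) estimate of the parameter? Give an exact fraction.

20/47

obs 1: x=0 → posterior Beta(7/3, 7/2)
obs 2: x=0 → posterior Beta(7/3, 9/2)
obs 3: x=0 → posterior Beta(7/3, 11/2)
obs 4: x=1 → posterior Beta(10/3, 11/2)
obs 5: x=1 → posterior Beta(13/3, 11/2)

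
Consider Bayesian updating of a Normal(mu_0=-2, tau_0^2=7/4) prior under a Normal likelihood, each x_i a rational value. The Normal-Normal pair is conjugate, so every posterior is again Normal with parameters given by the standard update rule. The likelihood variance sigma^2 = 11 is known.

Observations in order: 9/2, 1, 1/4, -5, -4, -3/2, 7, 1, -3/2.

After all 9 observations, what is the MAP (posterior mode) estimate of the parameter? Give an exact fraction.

obs 1: x=9/2 → posterior Normal(-113/102, 77/51)
obs 2: x=1 → posterior Normal(-99/116, 77/58)
obs 3: x=1/4 → posterior Normal(-191/260, 77/65)
obs 4: x=-5 → posterior Normal(-331/288, 77/72)
obs 5: x=-4 → posterior Normal(-443/316, 77/79)
obs 6: x=-3/2 → posterior Normal(-485/344, 77/86)
obs 7: x=7 → posterior Normal(-289/372, 77/93)
obs 8: x=1 → posterior Normal(-261/400, 77/100)
obs 9: x=-3/2 → posterior Normal(-303/428, 77/107)

-303/428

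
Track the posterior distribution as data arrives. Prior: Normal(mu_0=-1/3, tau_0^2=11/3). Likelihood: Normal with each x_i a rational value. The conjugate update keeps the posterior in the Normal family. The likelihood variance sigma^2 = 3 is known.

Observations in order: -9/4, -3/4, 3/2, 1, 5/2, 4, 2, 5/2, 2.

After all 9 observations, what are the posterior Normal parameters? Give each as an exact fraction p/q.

obs 1: x=-9/4 → posterior Normal(-111/80, 33/20)
obs 2: x=-3/4 → posterior Normal(-36/31, 33/31)
obs 3: x=3/2 → posterior Normal(-13/28, 11/14)
obs 4: x=1 → posterior Normal(-17/106, 33/53)
obs 5: x=5/2 → posterior Normal(19/64, 33/64)
obs 6: x=4 → posterior Normal(21/25, 11/25)
obs 7: x=2 → posterior Normal(85/86, 33/86)
obs 8: x=5/2 → posterior Normal(225/194, 33/97)
obs 9: x=2 → posterior Normal(269/216, 11/36)

mu_0=269/216, tau_0^2=11/36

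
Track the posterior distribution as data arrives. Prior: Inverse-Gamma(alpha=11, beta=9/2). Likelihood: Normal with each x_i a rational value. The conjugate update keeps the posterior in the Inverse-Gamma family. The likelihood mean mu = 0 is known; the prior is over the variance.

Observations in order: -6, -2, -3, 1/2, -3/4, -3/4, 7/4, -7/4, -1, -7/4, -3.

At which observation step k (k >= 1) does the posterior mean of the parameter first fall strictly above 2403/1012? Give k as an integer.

k = 3

obs 1: x=-6 → posterior Inverse-Gamma(23/2, 45/2)
obs 2: x=-2 → posterior Inverse-Gamma(12, 49/2)
obs 3: x=-3 → posterior Inverse-Gamma(25/2, 29)
obs 4: x=1/2 → posterior Inverse-Gamma(13, 233/8)
obs 5: x=-3/4 → posterior Inverse-Gamma(27/2, 941/32)
obs 6: x=-3/4 → posterior Inverse-Gamma(14, 475/16)
obs 7: x=7/4 → posterior Inverse-Gamma(29/2, 999/32)
obs 8: x=-7/4 → posterior Inverse-Gamma(15, 131/4)
obs 9: x=-1 → posterior Inverse-Gamma(31/2, 133/4)
obs 10: x=-7/4 → posterior Inverse-Gamma(16, 1113/32)
obs 11: x=-3 → posterior Inverse-Gamma(33/2, 1257/32)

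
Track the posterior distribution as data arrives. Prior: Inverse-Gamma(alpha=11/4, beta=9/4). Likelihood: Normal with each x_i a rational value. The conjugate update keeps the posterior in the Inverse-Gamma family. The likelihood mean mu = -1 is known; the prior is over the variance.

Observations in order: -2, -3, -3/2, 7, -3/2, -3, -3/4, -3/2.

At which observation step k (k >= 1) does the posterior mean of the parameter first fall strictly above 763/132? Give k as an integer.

k = 4

obs 1: x=-2 → posterior Inverse-Gamma(13/4, 11/4)
obs 2: x=-3 → posterior Inverse-Gamma(15/4, 19/4)
obs 3: x=-3/2 → posterior Inverse-Gamma(17/4, 39/8)
obs 4: x=7 → posterior Inverse-Gamma(19/4, 295/8)
obs 5: x=-3/2 → posterior Inverse-Gamma(21/4, 37)
obs 6: x=-3 → posterior Inverse-Gamma(23/4, 39)
obs 7: x=-3/4 → posterior Inverse-Gamma(25/4, 1249/32)
obs 8: x=-3/2 → posterior Inverse-Gamma(27/4, 1253/32)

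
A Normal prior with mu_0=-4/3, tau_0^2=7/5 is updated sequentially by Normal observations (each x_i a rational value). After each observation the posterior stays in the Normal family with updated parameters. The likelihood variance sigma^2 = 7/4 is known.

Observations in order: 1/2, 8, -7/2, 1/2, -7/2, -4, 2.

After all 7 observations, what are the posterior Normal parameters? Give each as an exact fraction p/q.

mu_0=-20/99, tau_0^2=7/33

obs 1: x=1/2 → posterior Normal(-14/27, 7/9)
obs 2: x=8 → posterior Normal(82/39, 7/13)
obs 3: x=-7/2 → posterior Normal(40/51, 7/17)
obs 4: x=1/2 → posterior Normal(46/63, 1/3)
obs 5: x=-7/2 → posterior Normal(4/75, 7/25)
obs 6: x=-4 → posterior Normal(-44/87, 7/29)
obs 7: x=2 → posterior Normal(-20/99, 7/33)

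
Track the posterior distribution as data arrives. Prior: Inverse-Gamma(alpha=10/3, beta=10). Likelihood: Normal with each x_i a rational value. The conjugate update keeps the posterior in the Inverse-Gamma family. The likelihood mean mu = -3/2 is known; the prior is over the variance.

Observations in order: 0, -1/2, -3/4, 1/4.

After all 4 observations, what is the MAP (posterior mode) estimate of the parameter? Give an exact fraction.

645/304

obs 1: x=0 → posterior Inverse-Gamma(23/6, 89/8)
obs 2: x=-1/2 → posterior Inverse-Gamma(13/3, 93/8)
obs 3: x=-3/4 → posterior Inverse-Gamma(29/6, 381/32)
obs 4: x=1/4 → posterior Inverse-Gamma(16/3, 215/16)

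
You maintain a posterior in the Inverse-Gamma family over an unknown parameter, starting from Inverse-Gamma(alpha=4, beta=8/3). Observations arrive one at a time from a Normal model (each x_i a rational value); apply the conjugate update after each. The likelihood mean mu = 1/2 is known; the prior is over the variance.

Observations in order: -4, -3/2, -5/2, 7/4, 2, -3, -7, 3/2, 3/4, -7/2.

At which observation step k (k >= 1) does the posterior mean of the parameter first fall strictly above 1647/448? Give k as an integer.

k = 2

obs 1: x=-4 → posterior Inverse-Gamma(9/2, 307/24)
obs 2: x=-3/2 → posterior Inverse-Gamma(5, 355/24)
obs 3: x=-5/2 → posterior Inverse-Gamma(11/2, 463/24)
obs 4: x=7/4 → posterior Inverse-Gamma(6, 1927/96)
obs 5: x=2 → posterior Inverse-Gamma(13/2, 2035/96)
obs 6: x=-3 → posterior Inverse-Gamma(7, 2623/96)
obs 7: x=-7 → posterior Inverse-Gamma(15/2, 5323/96)
obs 8: x=3/2 → posterior Inverse-Gamma(8, 5371/96)
obs 9: x=3/4 → posterior Inverse-Gamma(17/2, 2687/48)
obs 10: x=-7/2 → posterior Inverse-Gamma(9, 3071/48)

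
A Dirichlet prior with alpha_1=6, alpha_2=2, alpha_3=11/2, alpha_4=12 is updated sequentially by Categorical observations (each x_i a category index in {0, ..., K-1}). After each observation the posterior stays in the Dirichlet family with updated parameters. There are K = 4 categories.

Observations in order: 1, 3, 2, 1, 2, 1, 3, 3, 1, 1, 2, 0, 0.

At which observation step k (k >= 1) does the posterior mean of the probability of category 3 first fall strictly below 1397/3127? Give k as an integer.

obs 1: x=1 → posterior Dirichlet(6, 3, 11/2, 12)
obs 2: x=3 → posterior Dirichlet(6, 3, 11/2, 13)
obs 3: x=2 → posterior Dirichlet(6, 3, 13/2, 13)
obs 4: x=1 → posterior Dirichlet(6, 4, 13/2, 13)
obs 5: x=2 → posterior Dirichlet(6, 4, 15/2, 13)
obs 6: x=1 → posterior Dirichlet(6, 5, 15/2, 13)
obs 7: x=3 → posterior Dirichlet(6, 5, 15/2, 14)
obs 8: x=3 → posterior Dirichlet(6, 5, 15/2, 15)
obs 9: x=1 → posterior Dirichlet(6, 6, 15/2, 15)
obs 10: x=1 → posterior Dirichlet(6, 7, 15/2, 15)
obs 11: x=2 → posterior Dirichlet(6, 7, 17/2, 15)
obs 12: x=0 → posterior Dirichlet(7, 7, 17/2, 15)
obs 13: x=0 → posterior Dirichlet(8, 7, 17/2, 15)

k = 4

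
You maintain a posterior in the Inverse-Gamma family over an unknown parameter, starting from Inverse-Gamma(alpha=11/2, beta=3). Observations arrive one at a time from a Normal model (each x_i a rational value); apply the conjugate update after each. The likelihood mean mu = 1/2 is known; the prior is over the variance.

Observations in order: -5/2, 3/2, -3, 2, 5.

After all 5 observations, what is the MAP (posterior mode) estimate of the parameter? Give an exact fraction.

203/72

obs 1: x=-5/2 → posterior Inverse-Gamma(6, 15/2)
obs 2: x=3/2 → posterior Inverse-Gamma(13/2, 8)
obs 3: x=-3 → posterior Inverse-Gamma(7, 113/8)
obs 4: x=2 → posterior Inverse-Gamma(15/2, 61/4)
obs 5: x=5 → posterior Inverse-Gamma(8, 203/8)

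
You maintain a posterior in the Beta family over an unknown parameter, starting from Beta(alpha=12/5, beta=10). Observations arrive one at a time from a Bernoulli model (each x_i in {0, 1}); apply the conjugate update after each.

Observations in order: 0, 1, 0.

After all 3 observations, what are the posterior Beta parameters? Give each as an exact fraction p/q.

alpha=17/5, beta=12

obs 1: x=0 → posterior Beta(12/5, 11)
obs 2: x=1 → posterior Beta(17/5, 11)
obs 3: x=0 → posterior Beta(17/5, 12)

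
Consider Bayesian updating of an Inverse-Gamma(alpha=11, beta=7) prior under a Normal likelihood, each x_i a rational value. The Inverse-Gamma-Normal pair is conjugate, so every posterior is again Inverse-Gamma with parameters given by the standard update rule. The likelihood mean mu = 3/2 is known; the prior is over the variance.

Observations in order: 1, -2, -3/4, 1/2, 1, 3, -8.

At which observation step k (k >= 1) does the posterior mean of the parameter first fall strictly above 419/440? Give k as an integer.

obs 1: x=1 → posterior Inverse-Gamma(23/2, 57/8)
obs 2: x=-2 → posterior Inverse-Gamma(12, 53/4)
obs 3: x=-3/4 → posterior Inverse-Gamma(25/2, 505/32)
obs 4: x=1/2 → posterior Inverse-Gamma(13, 521/32)
obs 5: x=1 → posterior Inverse-Gamma(27/2, 525/32)
obs 6: x=3 → posterior Inverse-Gamma(14, 561/32)
obs 7: x=-8 → posterior Inverse-Gamma(29/2, 2005/32)

k = 2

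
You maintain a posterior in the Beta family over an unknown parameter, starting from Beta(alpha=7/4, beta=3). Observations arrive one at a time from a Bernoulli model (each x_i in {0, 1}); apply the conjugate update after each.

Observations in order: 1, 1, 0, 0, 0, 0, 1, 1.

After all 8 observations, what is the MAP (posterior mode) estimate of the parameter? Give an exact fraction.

19/43

obs 1: x=1 → posterior Beta(11/4, 3)
obs 2: x=1 → posterior Beta(15/4, 3)
obs 3: x=0 → posterior Beta(15/4, 4)
obs 4: x=0 → posterior Beta(15/4, 5)
obs 5: x=0 → posterior Beta(15/4, 6)
obs 6: x=0 → posterior Beta(15/4, 7)
obs 7: x=1 → posterior Beta(19/4, 7)
obs 8: x=1 → posterior Beta(23/4, 7)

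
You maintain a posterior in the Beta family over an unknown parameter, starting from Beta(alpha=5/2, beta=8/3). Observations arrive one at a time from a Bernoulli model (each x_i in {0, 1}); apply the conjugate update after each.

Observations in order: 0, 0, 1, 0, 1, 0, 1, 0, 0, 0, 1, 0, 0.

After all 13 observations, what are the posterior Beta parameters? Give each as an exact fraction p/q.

alpha=13/2, beta=35/3

obs 1: x=0 → posterior Beta(5/2, 11/3)
obs 2: x=0 → posterior Beta(5/2, 14/3)
obs 3: x=1 → posterior Beta(7/2, 14/3)
obs 4: x=0 → posterior Beta(7/2, 17/3)
obs 5: x=1 → posterior Beta(9/2, 17/3)
obs 6: x=0 → posterior Beta(9/2, 20/3)
obs 7: x=1 → posterior Beta(11/2, 20/3)
obs 8: x=0 → posterior Beta(11/2, 23/3)
obs 9: x=0 → posterior Beta(11/2, 26/3)
obs 10: x=0 → posterior Beta(11/2, 29/3)
obs 11: x=1 → posterior Beta(13/2, 29/3)
obs 12: x=0 → posterior Beta(13/2, 32/3)
obs 13: x=0 → posterior Beta(13/2, 35/3)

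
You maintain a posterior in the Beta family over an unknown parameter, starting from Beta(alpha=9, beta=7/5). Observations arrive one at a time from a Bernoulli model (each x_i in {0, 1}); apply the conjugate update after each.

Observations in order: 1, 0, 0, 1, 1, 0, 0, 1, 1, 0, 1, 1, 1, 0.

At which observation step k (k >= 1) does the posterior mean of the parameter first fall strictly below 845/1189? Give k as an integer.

obs 1: x=1 → posterior Beta(10, 7/5)
obs 2: x=0 → posterior Beta(10, 12/5)
obs 3: x=0 → posterior Beta(10, 17/5)
obs 4: x=1 → posterior Beta(11, 17/5)
obs 5: x=1 → posterior Beta(12, 17/5)
obs 6: x=0 → posterior Beta(12, 22/5)
obs 7: x=0 → posterior Beta(12, 27/5)
obs 8: x=1 → posterior Beta(13, 27/5)
obs 9: x=1 → posterior Beta(14, 27/5)
obs 10: x=0 → posterior Beta(14, 32/5)
obs 11: x=1 → posterior Beta(15, 32/5)
obs 12: x=1 → posterior Beta(16, 32/5)
obs 13: x=1 → posterior Beta(17, 32/5)
obs 14: x=0 → posterior Beta(17, 37/5)

k = 7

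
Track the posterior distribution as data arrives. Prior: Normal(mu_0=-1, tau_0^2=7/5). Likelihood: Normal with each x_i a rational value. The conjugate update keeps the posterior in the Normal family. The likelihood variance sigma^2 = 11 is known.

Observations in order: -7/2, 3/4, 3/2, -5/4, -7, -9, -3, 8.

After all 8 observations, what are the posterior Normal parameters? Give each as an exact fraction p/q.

obs 1: x=-7/2 → posterior Normal(-159/124, 77/62)
obs 2: x=3/4 → posterior Normal(-99/92, 77/69)
obs 3: x=3/2 → posterior Normal(-255/304, 77/76)
obs 4: x=-5/4 → posterior Normal(-145/166, 77/83)
obs 5: x=-7 → posterior Normal(-27/20, 77/90)
obs 6: x=-9 → posterior Normal(-369/194, 77/97)
obs 7: x=-3 → posterior Normal(-411/208, 77/104)
obs 8: x=8 → posterior Normal(-299/222, 77/111)

mu_0=-299/222, tau_0^2=77/111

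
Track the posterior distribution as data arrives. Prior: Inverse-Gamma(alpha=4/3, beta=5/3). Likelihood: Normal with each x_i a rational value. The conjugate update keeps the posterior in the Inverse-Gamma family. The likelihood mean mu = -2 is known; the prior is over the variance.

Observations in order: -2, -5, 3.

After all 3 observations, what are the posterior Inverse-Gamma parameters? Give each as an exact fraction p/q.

obs 1: x=-2 → posterior Inverse-Gamma(11/6, 5/3)
obs 2: x=-5 → posterior Inverse-Gamma(7/3, 37/6)
obs 3: x=3 → posterior Inverse-Gamma(17/6, 56/3)

alpha=17/6, beta=56/3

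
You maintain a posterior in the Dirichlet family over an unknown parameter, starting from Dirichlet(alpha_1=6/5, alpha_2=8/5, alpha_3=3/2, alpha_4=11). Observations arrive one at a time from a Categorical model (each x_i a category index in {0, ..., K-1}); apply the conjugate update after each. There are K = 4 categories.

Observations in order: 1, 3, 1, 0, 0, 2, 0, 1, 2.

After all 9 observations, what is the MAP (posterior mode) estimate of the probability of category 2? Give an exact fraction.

25/203

obs 1: x=1 → posterior Dirichlet(6/5, 13/5, 3/2, 11)
obs 2: x=3 → posterior Dirichlet(6/5, 13/5, 3/2, 12)
obs 3: x=1 → posterior Dirichlet(6/5, 18/5, 3/2, 12)
obs 4: x=0 → posterior Dirichlet(11/5, 18/5, 3/2, 12)
obs 5: x=0 → posterior Dirichlet(16/5, 18/5, 3/2, 12)
obs 6: x=2 → posterior Dirichlet(16/5, 18/5, 5/2, 12)
obs 7: x=0 → posterior Dirichlet(21/5, 18/5, 5/2, 12)
obs 8: x=1 → posterior Dirichlet(21/5, 23/5, 5/2, 12)
obs 9: x=2 → posterior Dirichlet(21/5, 23/5, 7/2, 12)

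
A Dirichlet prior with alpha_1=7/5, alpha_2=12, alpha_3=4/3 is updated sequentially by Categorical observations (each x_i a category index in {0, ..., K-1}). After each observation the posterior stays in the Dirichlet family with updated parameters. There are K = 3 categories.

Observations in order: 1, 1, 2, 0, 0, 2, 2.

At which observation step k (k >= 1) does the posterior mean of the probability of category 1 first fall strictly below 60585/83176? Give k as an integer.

obs 1: x=1 → posterior Dirichlet(7/5, 13, 4/3)
obs 2: x=1 → posterior Dirichlet(7/5, 14, 4/3)
obs 3: x=2 → posterior Dirichlet(7/5, 14, 7/3)
obs 4: x=0 → posterior Dirichlet(12/5, 14, 7/3)
obs 5: x=0 → posterior Dirichlet(17/5, 14, 7/3)
obs 6: x=2 → posterior Dirichlet(17/5, 14, 10/3)
obs 7: x=2 → posterior Dirichlet(17/5, 14, 13/3)

k = 5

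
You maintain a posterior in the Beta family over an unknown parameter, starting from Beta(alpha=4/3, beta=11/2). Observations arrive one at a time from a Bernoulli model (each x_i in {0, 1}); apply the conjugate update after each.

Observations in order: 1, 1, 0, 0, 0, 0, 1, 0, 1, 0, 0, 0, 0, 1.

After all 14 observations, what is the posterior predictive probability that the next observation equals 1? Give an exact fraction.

obs 1: x=1 → posterior Beta(7/3, 11/2)
obs 2: x=1 → posterior Beta(10/3, 11/2)
obs 3: x=0 → posterior Beta(10/3, 13/2)
obs 4: x=0 → posterior Beta(10/3, 15/2)
obs 5: x=0 → posterior Beta(10/3, 17/2)
obs 6: x=0 → posterior Beta(10/3, 19/2)
obs 7: x=1 → posterior Beta(13/3, 19/2)
obs 8: x=0 → posterior Beta(13/3, 21/2)
obs 9: x=1 → posterior Beta(16/3, 21/2)
obs 10: x=0 → posterior Beta(16/3, 23/2)
obs 11: x=0 → posterior Beta(16/3, 25/2)
obs 12: x=0 → posterior Beta(16/3, 27/2)
obs 13: x=0 → posterior Beta(16/3, 29/2)
obs 14: x=1 → posterior Beta(19/3, 29/2)

38/125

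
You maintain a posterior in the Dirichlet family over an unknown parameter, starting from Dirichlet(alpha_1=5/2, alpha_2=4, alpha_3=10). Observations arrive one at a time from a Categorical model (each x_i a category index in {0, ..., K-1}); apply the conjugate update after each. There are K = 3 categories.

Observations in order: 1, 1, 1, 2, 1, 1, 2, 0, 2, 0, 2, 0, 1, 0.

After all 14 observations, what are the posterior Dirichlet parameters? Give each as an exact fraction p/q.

alpha_1=13/2, alpha_2=10, alpha_3=14

obs 1: x=1 → posterior Dirichlet(5/2, 5, 10)
obs 2: x=1 → posterior Dirichlet(5/2, 6, 10)
obs 3: x=1 → posterior Dirichlet(5/2, 7, 10)
obs 4: x=2 → posterior Dirichlet(5/2, 7, 11)
obs 5: x=1 → posterior Dirichlet(5/2, 8, 11)
obs 6: x=1 → posterior Dirichlet(5/2, 9, 11)
obs 7: x=2 → posterior Dirichlet(5/2, 9, 12)
obs 8: x=0 → posterior Dirichlet(7/2, 9, 12)
obs 9: x=2 → posterior Dirichlet(7/2, 9, 13)
obs 10: x=0 → posterior Dirichlet(9/2, 9, 13)
obs 11: x=2 → posterior Dirichlet(9/2, 9, 14)
obs 12: x=0 → posterior Dirichlet(11/2, 9, 14)
obs 13: x=1 → posterior Dirichlet(11/2, 10, 14)
obs 14: x=0 → posterior Dirichlet(13/2, 10, 14)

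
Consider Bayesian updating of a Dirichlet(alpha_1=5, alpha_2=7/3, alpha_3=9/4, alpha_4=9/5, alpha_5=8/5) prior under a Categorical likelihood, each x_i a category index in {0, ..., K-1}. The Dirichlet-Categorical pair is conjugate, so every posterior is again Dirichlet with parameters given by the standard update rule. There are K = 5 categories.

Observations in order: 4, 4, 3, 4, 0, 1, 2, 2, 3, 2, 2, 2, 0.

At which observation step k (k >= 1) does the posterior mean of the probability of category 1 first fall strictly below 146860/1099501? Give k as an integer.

k = 5

obs 1: x=4 → posterior Dirichlet(5, 7/3, 9/4, 9/5, 13/5)
obs 2: x=4 → posterior Dirichlet(5, 7/3, 9/4, 9/5, 18/5)
obs 3: x=3 → posterior Dirichlet(5, 7/3, 9/4, 14/5, 18/5)
obs 4: x=4 → posterior Dirichlet(5, 7/3, 9/4, 14/5, 23/5)
obs 5: x=0 → posterior Dirichlet(6, 7/3, 9/4, 14/5, 23/5)
obs 6: x=1 → posterior Dirichlet(6, 10/3, 9/4, 14/5, 23/5)
obs 7: x=2 → posterior Dirichlet(6, 10/3, 13/4, 14/5, 23/5)
obs 8: x=2 → posterior Dirichlet(6, 10/3, 17/4, 14/5, 23/5)
obs 9: x=3 → posterior Dirichlet(6, 10/3, 17/4, 19/5, 23/5)
obs 10: x=2 → posterior Dirichlet(6, 10/3, 21/4, 19/5, 23/5)
obs 11: x=2 → posterior Dirichlet(6, 10/3, 25/4, 19/5, 23/5)
obs 12: x=2 → posterior Dirichlet(6, 10/3, 29/4, 19/5, 23/5)
obs 13: x=0 → posterior Dirichlet(7, 10/3, 29/4, 19/5, 23/5)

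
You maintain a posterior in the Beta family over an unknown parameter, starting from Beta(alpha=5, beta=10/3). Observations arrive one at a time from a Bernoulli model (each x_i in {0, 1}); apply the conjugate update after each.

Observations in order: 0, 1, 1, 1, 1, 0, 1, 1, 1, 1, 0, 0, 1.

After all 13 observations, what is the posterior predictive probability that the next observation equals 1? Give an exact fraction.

obs 1: x=0 → posterior Beta(5, 13/3)
obs 2: x=1 → posterior Beta(6, 13/3)
obs 3: x=1 → posterior Beta(7, 13/3)
obs 4: x=1 → posterior Beta(8, 13/3)
obs 5: x=1 → posterior Beta(9, 13/3)
obs 6: x=0 → posterior Beta(9, 16/3)
obs 7: x=1 → posterior Beta(10, 16/3)
obs 8: x=1 → posterior Beta(11, 16/3)
obs 9: x=1 → posterior Beta(12, 16/3)
obs 10: x=1 → posterior Beta(13, 16/3)
obs 11: x=0 → posterior Beta(13, 19/3)
obs 12: x=0 → posterior Beta(13, 22/3)
obs 13: x=1 → posterior Beta(14, 22/3)

21/32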